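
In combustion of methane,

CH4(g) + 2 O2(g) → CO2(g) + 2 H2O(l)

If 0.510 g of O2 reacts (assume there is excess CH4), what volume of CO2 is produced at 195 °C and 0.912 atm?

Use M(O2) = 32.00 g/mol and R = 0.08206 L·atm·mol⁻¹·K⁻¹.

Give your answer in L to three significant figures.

0.336 L

n(O2) = 0.5100 / 32.00 = 0.01594 mol
n(CO2) = (1/2) × 0.01594 = 0.007970 mol
V = nRT/P = 0.007970 × 0.08206 × 468.15 / 0.912 = 0.3357 L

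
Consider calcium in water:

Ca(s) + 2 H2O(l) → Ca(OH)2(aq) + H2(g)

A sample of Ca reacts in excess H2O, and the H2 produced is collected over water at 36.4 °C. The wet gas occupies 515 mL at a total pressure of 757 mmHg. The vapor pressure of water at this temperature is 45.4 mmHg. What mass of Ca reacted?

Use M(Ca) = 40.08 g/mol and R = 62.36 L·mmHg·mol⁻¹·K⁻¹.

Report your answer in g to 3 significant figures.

P(H2) = 757 − 45.4 = 711.6 mmHg
n(H2) = PV/RT = (711.6 × 0.5150) / (62.36 × 309.55) = 0.01898 mol
n(Ca) = (1/1) × 0.01898 = 0.01898 mol
m(Ca) = 0.01898 × 40.08 = 0.7607 g

0.761 g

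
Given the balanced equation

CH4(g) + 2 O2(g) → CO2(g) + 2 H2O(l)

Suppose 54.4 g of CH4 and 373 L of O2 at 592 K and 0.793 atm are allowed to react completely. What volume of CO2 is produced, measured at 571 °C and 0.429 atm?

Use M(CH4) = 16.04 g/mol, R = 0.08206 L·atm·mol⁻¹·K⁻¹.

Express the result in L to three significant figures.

n(CH4) = 54.4 / 16.04 = 3.392 mol
n(O2) = PV/RT = (0.793 × 373) / (0.08206 × 592) = 6.089 mol
For 3.392 mol CH4, stoichiometry requires (2/1) × 3.392 = 6.784 mol O2; 6.089 mol is available, so O2 is limiting.
n(CO2) = (1/2) × 6.089 = 3.045 mol
V(CO2) = nRT/P = 3.045 × 0.08206 × 844.15 / 0.429 = 491.7 L

492 L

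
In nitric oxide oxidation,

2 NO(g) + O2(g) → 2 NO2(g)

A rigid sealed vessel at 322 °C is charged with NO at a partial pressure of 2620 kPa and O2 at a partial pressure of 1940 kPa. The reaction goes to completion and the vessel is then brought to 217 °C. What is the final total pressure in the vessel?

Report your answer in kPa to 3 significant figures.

Because the vessel is rigid and T is held at 322 °C, work the stoichiometry in partial pressures (P_i = n_iRT/V).
P(O2) required for 2620 kPa of NO = (1/2) × 2620 = 1310 kPa; available 1940 kPa, so NO is limiting.
P(O2) remaining = 1940 − (1/2) × 2620 = 630.0 kPa
P(gaseous products) = (2)/2 × 2620 = 2620 kPa
P_total at 322 °C = 630.0 + 2620 = 3250 kPa
Scaling to 217 °C: P = 3250 × 490.15/595.15 = 2677 kPa

2680 kPa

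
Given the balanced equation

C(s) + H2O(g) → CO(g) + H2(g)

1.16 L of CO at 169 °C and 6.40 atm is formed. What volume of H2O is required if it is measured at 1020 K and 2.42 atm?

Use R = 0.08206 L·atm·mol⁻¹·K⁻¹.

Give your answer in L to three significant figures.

7.08 L

n(CO) = PV/RT = (6.40 × 1.16) / (0.08206 × 442.15) = 0.2046 mol
n(H2O) = (1/1) × 0.2046 = 0.2046 mol
V = nRT/P = 0.2046 × 0.08206 × 1020 / 2.42 = 7.077 L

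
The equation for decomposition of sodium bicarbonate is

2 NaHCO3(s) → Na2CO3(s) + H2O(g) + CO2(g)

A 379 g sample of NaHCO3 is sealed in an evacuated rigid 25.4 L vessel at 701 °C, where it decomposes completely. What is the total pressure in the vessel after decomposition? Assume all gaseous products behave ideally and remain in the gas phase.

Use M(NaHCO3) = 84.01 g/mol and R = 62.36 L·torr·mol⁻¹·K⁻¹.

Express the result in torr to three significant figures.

n(NaHCO3) = 379 / 84.01 = 4.511 mol
n(gas produced) = (2/2) × 4.511 = 4.511 mol
P = nRT/V = 4.511 × 62.36 × 974.15 / 25.4 = 10790 torr

10800 torr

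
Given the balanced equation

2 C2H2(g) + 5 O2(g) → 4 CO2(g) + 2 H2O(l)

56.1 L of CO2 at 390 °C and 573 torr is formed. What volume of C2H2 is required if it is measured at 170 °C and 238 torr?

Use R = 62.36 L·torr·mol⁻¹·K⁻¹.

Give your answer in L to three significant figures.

45.1 L

n(CO2) = PV/RT = (573 × 56.1) / (62.36 × 663.15) = 0.7773 mol
n(C2H2) = (2/4) × 0.7773 = 0.3886 mol
V = nRT/P = 0.3886 × 62.36 × 443.15 / 238 = 45.12 L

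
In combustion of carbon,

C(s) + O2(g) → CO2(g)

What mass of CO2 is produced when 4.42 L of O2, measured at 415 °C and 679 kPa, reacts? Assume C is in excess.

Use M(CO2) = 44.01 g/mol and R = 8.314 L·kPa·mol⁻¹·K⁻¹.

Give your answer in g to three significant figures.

n(O2) = PV/RT = (679 × 4.42) / (8.314 × 688.15) = 0.5246 mol
n(CO2) = (1/1) × 0.5246 = 0.5246 mol
m(CO2) = 0.5246 × 44.01 = 23.09 g

23.1 g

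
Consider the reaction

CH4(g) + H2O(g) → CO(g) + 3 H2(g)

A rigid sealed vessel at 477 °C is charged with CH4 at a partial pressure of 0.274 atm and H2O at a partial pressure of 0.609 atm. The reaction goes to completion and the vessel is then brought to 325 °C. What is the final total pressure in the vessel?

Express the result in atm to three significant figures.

1.14 atm

At constant V, partial pressures at 477 °C are proportional to moles, so apply stoichiometry directly to pressures.
P(H2O) required for 0.274 atm of CH4 = (1/1) × 0.274 = 0.2740 atm; available 0.609 atm, so CH4 is limiting.
P(H2O) remaining = 0.609 − (1/1) × 0.274 = 0.3350 atm
P(gaseous products) = (1+3)/1 × 0.274 = 1.096 atm
P_total at 477 °C = 0.3350 + 1.096 = 1.431 atm
Scaling to 325 °C: P = 1.431 × 598.15/750.15 = 1.141 atm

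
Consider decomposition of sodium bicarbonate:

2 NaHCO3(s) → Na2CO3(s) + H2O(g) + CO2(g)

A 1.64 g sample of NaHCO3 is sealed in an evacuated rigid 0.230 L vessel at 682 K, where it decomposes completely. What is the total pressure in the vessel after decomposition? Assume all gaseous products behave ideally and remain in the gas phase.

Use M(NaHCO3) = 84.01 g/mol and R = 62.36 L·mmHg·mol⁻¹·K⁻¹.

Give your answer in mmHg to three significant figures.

3610 mmHg

n(NaHCO3) = 1.64 / 84.01 = 0.01952 mol
n(gas produced) = (2/2) × 0.01952 = 0.01952 mol
P = nRT/V = 0.01952 × 62.36 × 682 / 0.230 = 3609 mmHg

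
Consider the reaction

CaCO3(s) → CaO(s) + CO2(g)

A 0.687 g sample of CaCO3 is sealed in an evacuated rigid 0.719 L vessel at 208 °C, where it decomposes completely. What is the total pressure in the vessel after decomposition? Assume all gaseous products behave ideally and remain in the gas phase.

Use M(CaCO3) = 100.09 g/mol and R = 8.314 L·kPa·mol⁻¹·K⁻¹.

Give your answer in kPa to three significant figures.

n(CaCO3) = 0.687 / 100.09 = 0.006864 mol
n(gas produced) = (1/1) × 0.006864 = 0.006864 mol
P = nRT/V = 0.006864 × 8.314 × 481.15 / 0.719 = 38.19 kPa

38.2 kPa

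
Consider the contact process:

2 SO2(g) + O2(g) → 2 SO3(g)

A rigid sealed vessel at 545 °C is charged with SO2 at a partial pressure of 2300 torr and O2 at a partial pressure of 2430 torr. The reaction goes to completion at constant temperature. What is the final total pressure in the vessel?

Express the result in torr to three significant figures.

Because the vessel is rigid and T is held at 545 °C, work the stoichiometry in partial pressures (P_i = n_iRT/V).
P(O2) required for 2300 torr of SO2 = (1/2) × 2300 = 1150 torr; available 2430 torr, so SO2 is limiting.
P(O2) remaining = 2430 − (1/2) × 2300 = 1280 torr
P(gaseous products) = (2)/2 × 2300 = 2300 torr
P_total at 545 °C = 1280 + 2300 = 3580 torr

3580 torr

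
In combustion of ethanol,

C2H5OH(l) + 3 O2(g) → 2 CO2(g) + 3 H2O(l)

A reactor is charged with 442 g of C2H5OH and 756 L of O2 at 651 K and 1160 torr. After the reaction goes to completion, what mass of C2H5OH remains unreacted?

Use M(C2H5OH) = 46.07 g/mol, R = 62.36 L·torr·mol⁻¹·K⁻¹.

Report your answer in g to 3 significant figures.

n(C2H5OH) = 442 / 46.07 = 9.594 mol
n(O2) = PV/RT = (1160 × 756) / (62.36 × 651) = 21.60 mol
For 9.594 mol C2H5OH, stoichiometry requires (3/1) × 9.594 = 28.78 mol O2; 21.60 mol is available, so O2 is limiting.
n(C2H5OH) consumed = (1/3) × 21.60 = 7.200 mol; remaining = 9.594 − 7.200 = 2.394 mol
m(C2H5OH) = 2.394 × 46.07 = 110.3 g

110 g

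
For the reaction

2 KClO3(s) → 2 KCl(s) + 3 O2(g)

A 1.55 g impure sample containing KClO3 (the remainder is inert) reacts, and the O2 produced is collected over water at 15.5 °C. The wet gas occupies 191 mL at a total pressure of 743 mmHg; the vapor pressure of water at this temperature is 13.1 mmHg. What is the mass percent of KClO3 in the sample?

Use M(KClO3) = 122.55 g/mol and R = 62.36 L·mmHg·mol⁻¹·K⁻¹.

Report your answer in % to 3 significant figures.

40.8 %

P(O2) = 743 − 13.1 = 729.9 mmHg
n(O2) = PV/RT = (729.9 × 0.1910) / (62.36 × 288.65) = 0.007745 mol
n(KClO3) = (2/3) × 0.007745 = 0.005163 mol
m(KClO3) = 0.005163 × 122.55 = 0.6327 g
%KClO3 = 0.6327 / 1.55 × 100 = 40.82%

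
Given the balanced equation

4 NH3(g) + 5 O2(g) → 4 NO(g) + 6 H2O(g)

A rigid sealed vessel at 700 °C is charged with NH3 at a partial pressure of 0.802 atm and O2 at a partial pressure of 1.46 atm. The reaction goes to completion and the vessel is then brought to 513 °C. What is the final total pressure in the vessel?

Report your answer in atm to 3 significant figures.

Because the vessel is rigid and T is held at 700 °C, work the stoichiometry in partial pressures (P_i = n_iRT/V).
P(O2) required for 0.802 atm of NH3 = (5/4) × 0.802 = 1.002 atm; available 1.46 atm, so NH3 is limiting.
P(O2) remaining = 1.46 − (5/4) × 0.802 = 0.4575 atm
P(gaseous products) = (4+6)/4 × 0.802 = 2.005 atm
P_total at 700 °C = 0.4575 + 2.005 = 2.462 atm
Scaling to 513 °C: P = 2.462 × 786.15/973.15 = 1.989 atm

1.99 atm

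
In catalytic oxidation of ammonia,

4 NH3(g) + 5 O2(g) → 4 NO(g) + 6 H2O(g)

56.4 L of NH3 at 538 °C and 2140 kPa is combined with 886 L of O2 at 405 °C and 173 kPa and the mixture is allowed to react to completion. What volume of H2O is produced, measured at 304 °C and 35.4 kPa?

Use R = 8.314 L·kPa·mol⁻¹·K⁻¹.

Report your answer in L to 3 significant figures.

n(NH3) = PV/RT = (2140 × 56.4) / (8.314 × 811.15) = 17.90 mol
n(O2) = PV/RT = (173 × 886) / (8.314 × 678.15) = 27.19 mol
For 17.90 mol NH3, stoichiometry requires (5/4) × 17.90 = 22.38 mol O2; 27.19 mol is available, so NH3 is limiting.
n(H2O) = (6/4) × 17.90 = 26.85 mol
V(H2O) = nRT/P = 26.85 × 8.314 × 577.15 / 35.4 = 3639 L

3640 L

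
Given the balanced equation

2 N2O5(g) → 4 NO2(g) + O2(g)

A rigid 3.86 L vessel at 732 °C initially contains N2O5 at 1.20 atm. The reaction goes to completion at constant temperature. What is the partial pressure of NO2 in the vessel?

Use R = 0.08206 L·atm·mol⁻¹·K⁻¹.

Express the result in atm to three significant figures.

2.40 atm

n(N2O5)₀ = PV/RT = (1.20 × 3.86) / (0.08206 × 1005.15) = 0.05616 mol
n(NO2) = (4/2) × 0.05616 = 0.1123 mol
P(NO2) = nRT/V = 0.1123 × 0.08206 × 1005.15 / 3.86 = 2.400 atm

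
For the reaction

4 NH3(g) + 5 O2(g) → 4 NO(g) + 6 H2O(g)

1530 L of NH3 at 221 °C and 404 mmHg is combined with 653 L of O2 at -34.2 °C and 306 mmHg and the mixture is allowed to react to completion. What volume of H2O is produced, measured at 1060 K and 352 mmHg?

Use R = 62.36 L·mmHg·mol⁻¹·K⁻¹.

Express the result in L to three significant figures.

n(NH3) = PV/RT = (404 × 1530) / (62.36 × 494.15) = 20.06 mol
n(O2) = PV/RT = (306 × 653) / (62.36 × 238.95) = 13.41 mol
For 20.06 mol NH3, stoichiometry requires (5/4) × 20.06 = 25.07 mol O2; 13.41 mol is available, so O2 is limiting.
n(H2O) = (6/5) × 13.41 = 16.09 mol
V(H2O) = nRT/P = 16.09 × 62.36 × 1060 / 352 = 3022 L

3020 L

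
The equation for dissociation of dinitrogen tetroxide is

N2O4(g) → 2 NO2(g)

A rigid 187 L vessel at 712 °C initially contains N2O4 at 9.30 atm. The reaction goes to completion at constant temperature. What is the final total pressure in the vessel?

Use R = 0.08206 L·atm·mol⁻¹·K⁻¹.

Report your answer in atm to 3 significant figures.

18.6 atm

At constant T and V, P ∝ n(gas): 1 mol gas → 2 mol gas.
P_final = (2/1) × 9.30 = 18.60 atm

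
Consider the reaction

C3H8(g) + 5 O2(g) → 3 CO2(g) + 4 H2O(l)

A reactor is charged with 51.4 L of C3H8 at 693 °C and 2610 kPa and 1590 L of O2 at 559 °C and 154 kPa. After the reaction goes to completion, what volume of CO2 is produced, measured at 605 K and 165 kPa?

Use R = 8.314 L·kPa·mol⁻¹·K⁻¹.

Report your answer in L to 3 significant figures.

n(C3H8) = PV/RT = (2610 × 51.4) / (8.314 × 966.15) = 16.70 mol
n(O2) = PV/RT = (154 × 1590) / (8.314 × 832.15) = 35.39 mol
For 16.70 mol C3H8, stoichiometry requires (5/1) × 16.70 = 83.50 mol O2; 35.39 mol is available, so O2 is limiting.
n(CO2) = (3/5) × 35.39 = 21.23 mol
V(CO2) = nRT/P = 21.23 × 8.314 × 605 / 165 = 647.2 L

647 L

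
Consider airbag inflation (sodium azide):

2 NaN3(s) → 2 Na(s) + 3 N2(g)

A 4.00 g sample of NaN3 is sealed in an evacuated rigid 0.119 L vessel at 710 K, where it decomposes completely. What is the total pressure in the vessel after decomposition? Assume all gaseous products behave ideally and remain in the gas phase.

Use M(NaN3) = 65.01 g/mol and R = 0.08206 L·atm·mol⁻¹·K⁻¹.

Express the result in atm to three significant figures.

n(NaN3) = 4.00 / 65.01 = 0.06153 mol
n(gas produced) = (3/2) × 0.06153 = 0.09230 mol
P = nRT/V = 0.09230 × 0.08206 × 710 / 0.119 = 45.19 atm

45.2 atm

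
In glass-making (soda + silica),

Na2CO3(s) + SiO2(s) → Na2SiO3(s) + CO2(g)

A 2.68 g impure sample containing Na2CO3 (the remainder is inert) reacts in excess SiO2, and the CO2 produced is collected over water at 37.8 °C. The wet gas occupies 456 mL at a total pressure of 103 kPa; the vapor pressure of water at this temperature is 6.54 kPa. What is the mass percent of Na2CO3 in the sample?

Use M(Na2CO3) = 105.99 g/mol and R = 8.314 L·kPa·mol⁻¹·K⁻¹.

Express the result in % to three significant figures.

P(CO2) = 103 − 6.54 = 96.46 kPa
n(CO2) = PV/RT = (96.46 × 0.4560) / (8.314 × 310.95) = 0.01701 mol
n(Na2CO3) = (1/1) × 0.01701 = 0.01701 mol
m(Na2CO3) = 0.01701 × 105.99 = 1.803 g
%Na2CO3 = 1.803 / 2.68 × 100 = 67.28%

67.3 %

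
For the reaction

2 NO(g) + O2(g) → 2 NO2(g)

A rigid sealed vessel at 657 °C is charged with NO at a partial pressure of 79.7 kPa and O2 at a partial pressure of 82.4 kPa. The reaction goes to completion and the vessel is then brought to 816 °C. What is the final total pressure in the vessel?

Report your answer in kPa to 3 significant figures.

At constant V, partial pressures at 657 °C are proportional to moles, so apply stoichiometry directly to pressures.
P(O2) required for 79.7 kPa of NO = (1/2) × 79.7 = 39.85 kPa; available 82.4 kPa, so NO is limiting.
P(O2) remaining = 82.4 − (1/2) × 79.7 = 42.55 kPa
P(gaseous products) = (2)/2 × 79.7 = 79.70 kPa
P_total at 657 °C = 42.55 + 79.70 = 122.2 kPa
Scaling to 816 °C: P = 122.2 × 1089.15/930.15 = 143.1 kPa

143 kPa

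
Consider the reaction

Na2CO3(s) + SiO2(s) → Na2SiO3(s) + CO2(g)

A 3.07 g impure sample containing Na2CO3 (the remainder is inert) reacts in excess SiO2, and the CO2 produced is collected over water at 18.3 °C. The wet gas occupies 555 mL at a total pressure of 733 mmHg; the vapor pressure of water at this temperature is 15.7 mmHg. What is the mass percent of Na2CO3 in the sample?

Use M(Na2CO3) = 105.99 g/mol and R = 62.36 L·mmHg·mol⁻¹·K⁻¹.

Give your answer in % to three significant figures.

P(CO2) = 733 − 15.7 = 717.3 mmHg
n(CO2) = PV/RT = (717.3 × 0.5550) / (62.36 × 291.45) = 0.02190 mol
n(Na2CO3) = (1/1) × 0.02190 = 0.02190 mol
m(Na2CO3) = 0.02190 × 105.99 = 2.321 g
%Na2CO3 = 2.321 / 3.07 × 100 = 75.60%

75.6 %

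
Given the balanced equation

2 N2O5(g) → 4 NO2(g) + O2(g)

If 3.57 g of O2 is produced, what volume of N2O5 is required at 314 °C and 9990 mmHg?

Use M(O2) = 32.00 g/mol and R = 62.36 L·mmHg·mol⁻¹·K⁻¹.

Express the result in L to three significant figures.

n(O2) = 3.570 / 32.00 = 0.1116 mol
n(N2O5) = (2/1) × 0.1116 = 0.2232 mol
V = nRT/P = 0.2232 × 62.36 × 587.15 / 9990 = 0.8181 L

0.818 L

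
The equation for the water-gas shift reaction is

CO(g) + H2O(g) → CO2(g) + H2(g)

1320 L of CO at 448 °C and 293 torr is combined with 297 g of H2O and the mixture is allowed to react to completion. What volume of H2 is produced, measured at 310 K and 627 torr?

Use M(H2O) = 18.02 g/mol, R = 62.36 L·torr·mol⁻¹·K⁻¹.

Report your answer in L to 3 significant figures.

n(CO) = PV/RT = (293 × 1320) / (62.36 × 721.15) = 8.600 mol
n(H2O) = 297 / 18.02 = 16.48 mol
For 8.600 mol CO, stoichiometry requires (1/1) × 8.600 = 8.600 mol H2O; 16.48 mol is available, so CO is limiting.
n(H2) = (1/1) × 8.600 = 8.600 mol
V(H2) = nRT/P = 8.600 × 62.36 × 310 / 627 = 265.2 L

265 L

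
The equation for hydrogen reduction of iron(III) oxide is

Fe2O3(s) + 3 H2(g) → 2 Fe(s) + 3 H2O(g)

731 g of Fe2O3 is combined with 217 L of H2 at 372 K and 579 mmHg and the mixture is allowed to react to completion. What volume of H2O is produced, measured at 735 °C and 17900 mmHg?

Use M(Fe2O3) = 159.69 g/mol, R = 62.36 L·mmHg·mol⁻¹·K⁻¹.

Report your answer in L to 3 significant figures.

n(Fe2O3) = 731 / 159.69 = 4.578 mol
n(H2) = PV/RT = (579 × 217) / (62.36 × 372) = 5.416 mol
For 4.578 mol Fe2O3, stoichiometry requires (3/1) × 4.578 = 13.73 mol H2; 5.416 mol is available, so H2 is limiting.
n(H2O) = (3/3) × 5.416 = 5.416 mol
V(H2O) = nRT/P = 5.416 × 62.36 × 1008.15 / 17900 = 19.02 L

19.0 L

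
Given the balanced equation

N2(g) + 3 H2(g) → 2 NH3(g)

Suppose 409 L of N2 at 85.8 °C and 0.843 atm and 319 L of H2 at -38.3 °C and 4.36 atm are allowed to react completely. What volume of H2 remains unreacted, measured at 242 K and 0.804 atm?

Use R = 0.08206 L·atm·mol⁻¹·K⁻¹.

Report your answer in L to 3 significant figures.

n(N2) = PV/RT = (0.843 × 409) / (0.08206 × 358.95) = 11.71 mol
n(H2) = PV/RT = (4.36 × 319) / (0.08206 × 234.85) = 72.17 mol
For 11.71 mol N2, stoichiometry requires (3/1) × 11.71 = 35.13 mol H2; 72.17 mol is available, so N2 is limiting.
n(H2) consumed = (3/1) × 11.71 = 35.13 mol; remaining = 72.17 − 35.13 = 37.04 mol
V(H2) = nRT/P = 37.04 × 0.08206 × 242 / 0.804 = 914.9 L

915 L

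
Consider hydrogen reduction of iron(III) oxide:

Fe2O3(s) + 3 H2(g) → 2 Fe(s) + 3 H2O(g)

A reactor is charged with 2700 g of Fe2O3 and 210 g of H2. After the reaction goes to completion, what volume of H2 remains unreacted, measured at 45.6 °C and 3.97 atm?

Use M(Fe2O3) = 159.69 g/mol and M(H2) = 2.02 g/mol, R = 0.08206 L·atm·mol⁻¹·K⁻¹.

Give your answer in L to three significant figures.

n(Fe2O3) = 2700 / 159.69 = 16.91 mol
n(H2) = 210 / 2.02 = 104.0 mol
For 16.91 mol Fe2O3, stoichiometry requires (3/1) × 16.91 = 50.73 mol H2; 104.0 mol is available, so Fe2O3 is limiting.
n(H2) consumed = (3/1) × 16.91 = 50.73 mol; remaining = 104.0 − 50.73 = 53.27 mol
V(H2) = nRT/P = 53.27 × 0.08206 × 318.75 / 3.97 = 351.0 L

351 L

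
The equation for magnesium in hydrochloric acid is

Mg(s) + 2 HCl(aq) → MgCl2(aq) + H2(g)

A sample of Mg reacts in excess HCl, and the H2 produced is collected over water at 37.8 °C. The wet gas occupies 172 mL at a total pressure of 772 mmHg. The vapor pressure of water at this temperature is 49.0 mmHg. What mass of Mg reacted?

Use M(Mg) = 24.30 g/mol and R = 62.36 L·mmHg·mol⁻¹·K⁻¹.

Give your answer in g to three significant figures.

P(H2) = 772 − 49.0 = 723.0 mmHg
n(H2) = PV/RT = (723.0 × 0.1720) / (62.36 × 310.95) = 0.006413 mol
n(Mg) = (1/1) × 0.006413 = 0.006413 mol
m(Mg) = 0.006413 × 24.30 = 0.1558 g

0.156 g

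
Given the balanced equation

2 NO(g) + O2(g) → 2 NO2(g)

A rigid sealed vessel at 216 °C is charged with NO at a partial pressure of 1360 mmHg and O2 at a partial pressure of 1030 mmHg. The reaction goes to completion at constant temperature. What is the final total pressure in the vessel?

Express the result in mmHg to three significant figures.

With V and T fixed, P_i ∝ n_i, so the mole ratios apply directly to partial pressures at 216 °C.
P(O2) required for 1360 mmHg of NO = (1/2) × 1360 = 680.0 mmHg; available 1030 mmHg, so NO is limiting.
P(O2) remaining = 1030 − (1/2) × 1360 = 350.0 mmHg
P(gaseous products) = (2)/2 × 1360 = 1360 mmHg
P_total at 216 °C = 350.0 + 1360 = 1710 mmHg

1710 mmHg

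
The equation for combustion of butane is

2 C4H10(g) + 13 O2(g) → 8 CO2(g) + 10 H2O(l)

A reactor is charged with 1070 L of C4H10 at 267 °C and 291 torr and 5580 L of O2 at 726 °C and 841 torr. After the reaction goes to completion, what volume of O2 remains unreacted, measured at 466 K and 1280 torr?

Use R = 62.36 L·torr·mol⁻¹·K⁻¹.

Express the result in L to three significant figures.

346 L

n(C4H10) = PV/RT = (291 × 1070) / (62.36 × 540.15) = 9.244 mol
n(O2) = PV/RT = (841 × 5580) / (62.36 × 999.15) = 75.32 mol
For 9.244 mol C4H10, stoichiometry requires (13/2) × 9.244 = 60.09 mol O2; 75.32 mol is available, so C4H10 is limiting.
n(O2) consumed = (13/2) × 9.244 = 60.09 mol; remaining = 75.32 − 60.09 = 15.23 mol
V(O2) = nRT/P = 15.23 × 62.36 × 466 / 1280 = 345.8 L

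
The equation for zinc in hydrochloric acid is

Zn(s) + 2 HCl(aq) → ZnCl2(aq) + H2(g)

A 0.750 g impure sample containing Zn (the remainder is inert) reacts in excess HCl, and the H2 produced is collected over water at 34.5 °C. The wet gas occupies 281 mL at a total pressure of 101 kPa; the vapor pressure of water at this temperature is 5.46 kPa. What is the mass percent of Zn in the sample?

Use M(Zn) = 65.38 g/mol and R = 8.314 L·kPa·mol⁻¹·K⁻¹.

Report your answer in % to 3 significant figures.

P(H2) = 101 − 5.46 = 95.54 kPa
n(H2) = PV/RT = (95.54 × 0.2810) / (8.314 × 307.65) = 0.01050 mol
n(Zn) = (1/1) × 0.01050 = 0.01050 mol
m(Zn) = 0.01050 × 65.38 = 0.6865 g
%Zn = 0.6865 / 0.750 × 100 = 91.53%

91.5 %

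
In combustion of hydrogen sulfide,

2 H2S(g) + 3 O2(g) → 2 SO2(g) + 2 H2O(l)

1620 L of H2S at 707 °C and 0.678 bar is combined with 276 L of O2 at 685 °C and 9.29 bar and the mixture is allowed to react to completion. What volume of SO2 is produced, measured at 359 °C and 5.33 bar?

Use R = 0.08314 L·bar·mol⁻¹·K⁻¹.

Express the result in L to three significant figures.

n(H2S) = PV/RT = (0.678 × 1620) / (0.08314 × 980.15) = 13.48 mol
n(O2) = PV/RT = (9.29 × 276) / (0.08314 × 958.15) = 32.19 mol
For 13.48 mol H2S, stoichiometry requires (3/2) × 13.48 = 20.22 mol O2; 32.19 mol is available, so H2S is limiting.
n(SO2) = (2/2) × 13.48 = 13.48 mol
V(SO2) = nRT/P = 13.48 × 0.08314 × 632.15 / 5.33 = 132.9 L

133 L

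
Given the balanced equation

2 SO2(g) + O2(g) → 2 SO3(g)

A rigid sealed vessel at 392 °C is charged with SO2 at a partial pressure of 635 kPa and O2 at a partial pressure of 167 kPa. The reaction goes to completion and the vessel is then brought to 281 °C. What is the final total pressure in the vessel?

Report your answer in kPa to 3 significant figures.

529 kPa

At constant V, partial pressures at 392 °C are proportional to moles, so apply stoichiometry directly to pressures.
P(O2) required for 635 kPa of SO2 = (1/2) × 635 = 317.5 kPa; available 167 kPa, so O2 is limiting.
P(SO2) remaining = 635 − (2/1) × 167 = 301.0 kPa
P(gaseous products) = (2)/1 × 167 = 334.0 kPa
P_total at 392 °C = 301.0 + 334.0 = 635.0 kPa
Scaling to 281 °C: P = 635.0 × 554.15/665.15 = 529.0 kPa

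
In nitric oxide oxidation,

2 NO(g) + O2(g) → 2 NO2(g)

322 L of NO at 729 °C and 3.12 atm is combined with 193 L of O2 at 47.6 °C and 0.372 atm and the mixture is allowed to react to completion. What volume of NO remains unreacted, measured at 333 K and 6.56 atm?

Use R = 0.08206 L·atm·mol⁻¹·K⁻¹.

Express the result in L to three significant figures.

n(NO) = PV/RT = (3.12 × 322) / (0.08206 × 1002.15) = 12.22 mol
n(O2) = PV/RT = (0.372 × 193) / (0.08206 × 320.75) = 2.728 mol
For 12.22 mol NO, stoichiometry requires (1/2) × 12.22 = 6.110 mol O2; 2.728 mol is available, so O2 is limiting.
n(NO) consumed = (2/1) × 2.728 = 5.456 mol; remaining = 12.22 − 5.456 = 6.764 mol
V(NO) = nRT/P = 6.764 × 0.08206 × 333 / 6.56 = 28.18 L

28.2 L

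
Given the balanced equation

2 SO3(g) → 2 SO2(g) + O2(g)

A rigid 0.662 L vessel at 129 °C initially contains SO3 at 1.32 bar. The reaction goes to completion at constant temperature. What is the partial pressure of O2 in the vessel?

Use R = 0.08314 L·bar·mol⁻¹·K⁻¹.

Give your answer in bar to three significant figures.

n(SO3)₀ = PV/RT = (1.32 × 0.662) / (0.08314 × 402.15) = 0.02614 mol
n(O2) = (1/2) × 0.02614 = 0.01307 mol
P(O2) = nRT/V = 0.01307 × 0.08314 × 402.15 / 0.662 = 0.6601 bar

0.660 bar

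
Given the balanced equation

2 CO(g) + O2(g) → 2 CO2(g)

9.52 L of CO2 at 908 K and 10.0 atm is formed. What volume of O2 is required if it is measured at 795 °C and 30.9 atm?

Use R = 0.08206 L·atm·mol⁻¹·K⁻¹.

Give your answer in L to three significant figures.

1.81 L

n(CO2) = PV/RT = (10.0 × 9.52) / (0.08206 × 908) = 1.278 mol
n(O2) = (1/2) × 1.278 = 0.6390 mol
V = nRT/P = 0.6390 × 0.08206 × 1068.15 / 30.9 = 1.813 L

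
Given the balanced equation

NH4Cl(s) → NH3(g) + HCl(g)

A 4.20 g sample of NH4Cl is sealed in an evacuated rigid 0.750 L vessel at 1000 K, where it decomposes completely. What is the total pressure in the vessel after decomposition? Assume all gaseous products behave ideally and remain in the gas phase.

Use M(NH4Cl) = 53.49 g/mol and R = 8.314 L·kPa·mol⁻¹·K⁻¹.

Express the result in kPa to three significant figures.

1740 kPa

n(NH4Cl) = 4.20 / 53.49 = 0.07852 mol
n(gas produced) = (2/1) × 0.07852 = 0.1570 mol
P = nRT/V = 0.1570 × 8.314 × 1000 / 0.750 = 1740 kPa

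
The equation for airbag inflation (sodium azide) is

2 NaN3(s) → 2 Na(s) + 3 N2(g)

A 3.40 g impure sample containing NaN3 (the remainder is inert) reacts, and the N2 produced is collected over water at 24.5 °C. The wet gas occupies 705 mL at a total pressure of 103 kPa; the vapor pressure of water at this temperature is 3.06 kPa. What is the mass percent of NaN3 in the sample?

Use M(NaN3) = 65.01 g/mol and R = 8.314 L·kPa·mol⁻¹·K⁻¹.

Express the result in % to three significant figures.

P(N2) = 103 − 3.06 = 99.94 kPa
n(N2) = PV/RT = (99.94 × 0.7050) / (8.314 × 297.65) = 0.02847 mol
n(NaN3) = (2/3) × 0.02847 = 0.01898 mol
m(NaN3) = 0.01898 × 65.01 = 1.234 g
%NaN3 = 1.234 / 3.40 × 100 = 36.29%

36.3 %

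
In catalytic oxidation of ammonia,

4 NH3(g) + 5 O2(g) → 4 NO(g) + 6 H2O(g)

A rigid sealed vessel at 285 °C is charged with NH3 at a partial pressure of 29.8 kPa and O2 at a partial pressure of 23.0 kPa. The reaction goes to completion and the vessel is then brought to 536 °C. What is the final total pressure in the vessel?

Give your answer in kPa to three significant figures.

83.2 kPa

Because the vessel is rigid and T is held at 285 °C, work the stoichiometry in partial pressures (P_i = n_iRT/V).
P(O2) required for 29.8 kPa of NH3 = (5/4) × 29.8 = 37.25 kPa; available 23.0 kPa, so O2 is limiting.
P(NH3) remaining = 29.8 − (4/5) × 23.0 = 11.40 kPa
P(gaseous products) = (4+6)/5 × 23.0 = 46.00 kPa
P_total at 285 °C = 11.40 + 46.00 = 57.40 kPa
Scaling to 536 °C: P = 57.40 × 809.15/558.15 = 83.21 kPa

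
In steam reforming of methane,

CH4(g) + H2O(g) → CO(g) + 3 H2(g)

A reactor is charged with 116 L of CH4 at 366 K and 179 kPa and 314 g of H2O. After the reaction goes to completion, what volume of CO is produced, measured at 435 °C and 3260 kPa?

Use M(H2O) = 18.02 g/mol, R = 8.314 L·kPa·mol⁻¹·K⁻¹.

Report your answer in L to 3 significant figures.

n(CH4) = PV/RT = (179 × 116) / (8.314 × 366) = 6.824 mol
n(H2O) = 314 / 18.02 = 17.43 mol
For 6.824 mol CH4, stoichiometry requires (1/1) × 6.824 = 6.824 mol H2O; 17.43 mol is available, so CH4 is limiting.
n(CO) = (1/1) × 6.824 = 6.824 mol
V(CO) = nRT/P = 6.824 × 8.314 × 708.15 / 3260 = 12.32 L

12.3 L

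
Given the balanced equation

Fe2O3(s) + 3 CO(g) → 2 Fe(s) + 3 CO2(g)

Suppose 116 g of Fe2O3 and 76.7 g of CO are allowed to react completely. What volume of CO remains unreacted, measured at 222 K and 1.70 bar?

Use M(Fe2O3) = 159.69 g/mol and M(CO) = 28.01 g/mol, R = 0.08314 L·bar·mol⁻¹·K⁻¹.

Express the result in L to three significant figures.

6.07 L

n(Fe2O3) = 116 / 159.69 = 0.7264 mol
n(CO) = 76.7 / 28.01 = 2.738 mol
For 0.7264 mol Fe2O3, stoichiometry requires (3/1) × 0.7264 = 2.179 mol CO; 2.738 mol is available, so Fe2O3 is limiting.
n(CO) consumed = (3/1) × 0.7264 = 2.179 mol; remaining = 2.738 − 2.179 = 0.5590 mol
V(CO) = nRT/P = 0.5590 × 0.08314 × 222 / 1.70 = 6.069 L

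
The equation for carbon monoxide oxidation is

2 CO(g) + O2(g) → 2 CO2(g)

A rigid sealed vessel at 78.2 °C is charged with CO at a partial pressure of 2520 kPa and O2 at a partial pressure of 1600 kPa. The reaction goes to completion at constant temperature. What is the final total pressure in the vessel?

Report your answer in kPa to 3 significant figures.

With V and T fixed, P_i ∝ n_i, so the mole ratios apply directly to partial pressures at 78.2 °C.
P(O2) required for 2520 kPa of CO = (1/2) × 2520 = 1260 kPa; available 1600 kPa, so CO is limiting.
P(O2) remaining = 1600 − (1/2) × 2520 = 340.0 kPa
P(gaseous products) = (2)/2 × 2520 = 2520 kPa
P_total at 78.2 °C = 340.0 + 2520 = 2860 kPa

2860 kPa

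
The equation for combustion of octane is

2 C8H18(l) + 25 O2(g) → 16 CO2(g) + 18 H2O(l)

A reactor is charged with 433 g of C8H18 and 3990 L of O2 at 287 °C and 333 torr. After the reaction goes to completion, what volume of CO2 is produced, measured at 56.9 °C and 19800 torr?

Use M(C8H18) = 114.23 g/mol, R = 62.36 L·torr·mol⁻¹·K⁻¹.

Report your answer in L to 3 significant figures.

n(C8H18) = 433 / 114.23 = 3.791 mol
n(O2) = PV/RT = (333 × 3990) / (62.36 × 560.15) = 38.04 mol
For 3.791 mol C8H18, stoichiometry requires (25/2) × 3.791 = 47.39 mol O2; 38.04 mol is available, so O2 is limiting.
n(CO2) = (16/25) × 38.04 = 24.35 mol
V(CO2) = nRT/P = 24.35 × 62.36 × 330.05 / 19800 = 25.31 L

25.3 L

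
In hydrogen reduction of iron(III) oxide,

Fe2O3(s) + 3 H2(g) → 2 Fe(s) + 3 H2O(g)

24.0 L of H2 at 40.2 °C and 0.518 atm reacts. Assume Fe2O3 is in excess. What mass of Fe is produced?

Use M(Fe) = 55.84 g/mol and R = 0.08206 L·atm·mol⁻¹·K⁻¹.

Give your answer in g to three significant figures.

18.0 g

n(H2) = PV/RT = (0.518 × 24.0) / (0.08206 × 313.35) = 0.4835 mol
n(Fe) = (2/3) × 0.4835 = 0.3223 mol
m(Fe) = 0.3223 × 55.84 = 18.00 g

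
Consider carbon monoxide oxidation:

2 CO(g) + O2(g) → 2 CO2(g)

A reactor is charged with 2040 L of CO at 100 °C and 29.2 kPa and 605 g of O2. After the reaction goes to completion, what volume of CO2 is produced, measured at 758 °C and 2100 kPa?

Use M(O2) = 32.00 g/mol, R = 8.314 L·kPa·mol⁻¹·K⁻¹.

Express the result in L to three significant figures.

78.4 L

n(CO) = PV/RT = (29.2 × 2040) / (8.314 × 373.15) = 19.20 mol
n(O2) = 605 / 32.00 = 18.91 mol
For 19.20 mol CO, stoichiometry requires (1/2) × 19.20 = 9.600 mol O2; 18.91 mol is available, so CO is limiting.
n(CO2) = (2/2) × 19.20 = 19.20 mol
V(CO2) = nRT/P = 19.20 × 8.314 × 1031.15 / 2100 = 78.38 L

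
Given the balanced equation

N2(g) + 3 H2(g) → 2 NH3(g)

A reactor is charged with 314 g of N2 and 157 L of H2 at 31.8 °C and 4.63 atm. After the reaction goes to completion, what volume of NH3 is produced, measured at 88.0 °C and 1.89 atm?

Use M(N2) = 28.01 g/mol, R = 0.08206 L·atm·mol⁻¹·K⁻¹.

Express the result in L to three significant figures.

304 L

n(N2) = 314 / 28.01 = 11.21 mol
n(H2) = PV/RT = (4.63 × 157) / (0.08206 × 304.95) = 29.05 mol
For 11.21 mol N2, stoichiometry requires (3/1) × 11.21 = 33.63 mol H2; 29.05 mol is available, so H2 is limiting.
n(NH3) = (2/3) × 29.05 = 19.37 mol
V(NH3) = nRT/P = 19.37 × 0.08206 × 361.15 / 1.89 = 303.7 L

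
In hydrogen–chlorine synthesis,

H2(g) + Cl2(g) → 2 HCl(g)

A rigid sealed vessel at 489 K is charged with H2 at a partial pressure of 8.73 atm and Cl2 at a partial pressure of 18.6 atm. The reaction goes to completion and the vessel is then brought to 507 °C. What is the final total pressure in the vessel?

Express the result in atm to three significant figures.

Because the vessel is rigid and T is held at 489 K, work the stoichiometry in partial pressures (P_i = n_iRT/V).
P(Cl2) required for 8.73 atm of H2 = (1/1) × 8.73 = 8.730 atm; available 18.6 atm, so H2 is limiting.
P(Cl2) remaining = 18.6 − (1/1) × 8.73 = 9.870 atm
P(gaseous products) = (2)/1 × 8.73 = 17.46 atm
P_total at 489 K = 9.870 + 17.46 = 27.33 atm
Scaling to 507 °C: P = 27.33 × 780.15/489 = 43.60 atm

43.6 atm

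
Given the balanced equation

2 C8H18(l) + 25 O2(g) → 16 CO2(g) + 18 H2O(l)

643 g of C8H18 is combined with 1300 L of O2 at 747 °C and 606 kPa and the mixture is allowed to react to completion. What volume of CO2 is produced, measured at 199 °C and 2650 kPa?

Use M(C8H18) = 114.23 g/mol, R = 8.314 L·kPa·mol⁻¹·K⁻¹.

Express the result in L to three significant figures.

n(C8H18) = 643 / 114.23 = 5.629 mol
n(O2) = PV/RT = (606 × 1300) / (8.314 × 1020.15) = 92.88 mol
For 5.629 mol C8H18, stoichiometry requires (25/2) × 5.629 = 70.36 mol O2; 92.88 mol is available, so C8H18 is limiting.
n(CO2) = (16/2) × 5.629 = 45.03 mol
V(CO2) = nRT/P = 45.03 × 8.314 × 472.15 / 2650 = 66.70 L

66.7 L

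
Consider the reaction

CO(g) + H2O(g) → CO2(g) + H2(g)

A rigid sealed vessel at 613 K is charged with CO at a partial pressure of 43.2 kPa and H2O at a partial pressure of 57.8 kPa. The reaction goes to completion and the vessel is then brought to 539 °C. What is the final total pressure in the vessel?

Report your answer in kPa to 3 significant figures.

134 kPa

With V and T fixed, P_i ∝ n_i, so the mole ratios apply directly to partial pressures at 613 K.
P(H2O) required for 43.2 kPa of CO = (1/1) × 43.2 = 43.20 kPa; available 57.8 kPa, so CO is limiting.
P(H2O) remaining = 57.8 − (1/1) × 43.2 = 14.60 kPa
P(gaseous products) = (1+1)/1 × 43.2 = 86.40 kPa
P_total at 613 K = 14.60 + 86.40 = 101.0 kPa
Scaling to 539 °C: P = 101.0 × 812.15/613 = 133.8 kPa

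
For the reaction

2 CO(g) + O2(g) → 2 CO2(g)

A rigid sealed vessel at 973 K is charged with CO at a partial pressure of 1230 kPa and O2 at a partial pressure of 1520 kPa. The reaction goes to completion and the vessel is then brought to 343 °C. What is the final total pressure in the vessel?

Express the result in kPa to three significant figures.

1350 kPa

With V and T fixed, P_i ∝ n_i, so the mole ratios apply directly to partial pressures at 973 K.
P(O2) required for 1230 kPa of CO = (1/2) × 1230 = 615.0 kPa; available 1520 kPa, so CO is limiting.
P(O2) remaining = 1520 − (1/2) × 1230 = 905.0 kPa
P(gaseous products) = (2)/2 × 1230 = 1230 kPa
P_total at 973 K = 905.0 + 1230 = 2135 kPa
Scaling to 343 °C: P = 2135 × 616.15/973 = 1352 kPa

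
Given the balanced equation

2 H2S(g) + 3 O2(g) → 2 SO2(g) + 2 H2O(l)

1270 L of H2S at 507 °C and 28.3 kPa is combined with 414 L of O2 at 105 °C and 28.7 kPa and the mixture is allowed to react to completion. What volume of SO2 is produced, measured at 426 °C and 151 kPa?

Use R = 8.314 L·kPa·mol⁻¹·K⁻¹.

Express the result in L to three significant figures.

97.0 L

n(H2S) = PV/RT = (28.3 × 1270) / (8.314 × 780.15) = 5.541 mol
n(O2) = PV/RT = (28.7 × 414) / (8.314 × 378.15) = 3.779 mol
For 5.541 mol H2S, stoichiometry requires (3/2) × 5.541 = 8.312 mol O2; 3.779 mol is available, so O2 is limiting.
n(SO2) = (2/3) × 3.779 = 2.519 mol
V(SO2) = nRT/P = 2.519 × 8.314 × 699.15 / 151 = 96.97 L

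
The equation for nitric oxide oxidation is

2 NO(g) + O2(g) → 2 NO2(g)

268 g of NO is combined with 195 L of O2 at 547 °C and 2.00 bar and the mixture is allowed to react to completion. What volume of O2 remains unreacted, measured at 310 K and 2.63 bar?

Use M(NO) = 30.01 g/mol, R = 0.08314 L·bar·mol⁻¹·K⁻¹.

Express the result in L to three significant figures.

n(NO) = 268 / 30.01 = 8.930 mol
n(O2) = PV/RT = (2.00 × 195) / (0.08314 × 820.15) = 5.720 mol
For 8.930 mol NO, stoichiometry requires (1/2) × 8.930 = 4.465 mol O2; 5.720 mol is available, so NO is limiting.
n(O2) consumed = (1/2) × 8.930 = 4.465 mol; remaining = 5.720 − 4.465 = 1.255 mol
V(O2) = nRT/P = 1.255 × 0.08314 × 310 / 2.63 = 12.30 L

12.3 L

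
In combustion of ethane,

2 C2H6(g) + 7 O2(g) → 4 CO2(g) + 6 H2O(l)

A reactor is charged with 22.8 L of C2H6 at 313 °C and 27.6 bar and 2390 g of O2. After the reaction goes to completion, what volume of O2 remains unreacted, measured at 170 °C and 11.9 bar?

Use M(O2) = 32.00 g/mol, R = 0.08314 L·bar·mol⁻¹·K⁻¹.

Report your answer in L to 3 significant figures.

n(C2H6) = PV/RT = (27.6 × 22.8) / (0.08314 × 586.15) = 12.91 mol
n(O2) = 2390 / 32.00 = 74.69 mol
For 12.91 mol C2H6, stoichiometry requires (7/2) × 12.91 = 45.19 mol O2; 74.69 mol is available, so C2H6 is limiting.
n(O2) consumed = (7/2) × 12.91 = 45.19 mol; remaining = 74.69 − 45.19 = 29.50 mol
V(O2) = nRT/P = 29.50 × 0.08314 × 443.15 / 11.9 = 91.33 L

91.3 L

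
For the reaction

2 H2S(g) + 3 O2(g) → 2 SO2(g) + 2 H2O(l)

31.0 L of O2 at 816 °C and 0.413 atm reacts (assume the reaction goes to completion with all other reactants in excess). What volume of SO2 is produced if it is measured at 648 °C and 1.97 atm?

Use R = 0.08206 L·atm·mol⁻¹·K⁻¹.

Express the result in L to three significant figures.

3.66 L

n(O2) = PV/RT = (0.413 × 31.0) / (0.08206 × 1089.15) = 0.1432 mol
n(SO2) = (2/3) × 0.1432 = 0.09547 mol
V = nRT/P = 0.09547 × 0.08206 × 921.15 / 1.97 = 3.663 L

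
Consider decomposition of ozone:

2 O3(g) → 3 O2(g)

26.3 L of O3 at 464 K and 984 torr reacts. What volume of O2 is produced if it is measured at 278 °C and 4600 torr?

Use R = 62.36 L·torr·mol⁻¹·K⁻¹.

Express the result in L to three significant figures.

10.0 L

n(O3) = PV/RT = (984 × 26.3) / (62.36 × 464) = 0.8944 mol
n(O2) = (3/2) × 0.8944 = 1.342 mol
V = nRT/P = 1.342 × 62.36 × 551.15 / 4600 = 10.03 L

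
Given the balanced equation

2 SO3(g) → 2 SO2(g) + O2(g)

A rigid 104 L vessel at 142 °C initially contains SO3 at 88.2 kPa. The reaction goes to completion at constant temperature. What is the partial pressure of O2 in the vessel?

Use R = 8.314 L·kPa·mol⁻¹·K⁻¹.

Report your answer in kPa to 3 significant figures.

n(SO3)₀ = PV/RT = (88.2 × 104) / (8.314 × 415.15) = 2.658 mol
n(O2) = (1/2) × 2.658 = 1.329 mol
P(O2) = nRT/V = 1.329 × 8.314 × 415.15 / 104 = 44.11 kPa

44.1 kPa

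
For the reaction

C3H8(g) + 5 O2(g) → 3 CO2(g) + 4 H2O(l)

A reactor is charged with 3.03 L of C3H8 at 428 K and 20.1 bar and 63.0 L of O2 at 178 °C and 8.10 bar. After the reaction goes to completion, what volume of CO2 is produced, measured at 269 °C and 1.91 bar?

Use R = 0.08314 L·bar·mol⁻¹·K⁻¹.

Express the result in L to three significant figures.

121 L

n(C3H8) = PV/RT = (20.1 × 3.03) / (0.08314 × 428) = 1.712 mol
n(O2) = PV/RT = (8.10 × 63.0) / (0.08314 × 451.15) = 13.60 mol
For 1.712 mol C3H8, stoichiometry requires (5/1) × 1.712 = 8.560 mol O2; 13.60 mol is available, so C3H8 is limiting.
n(CO2) = (3/1) × 1.712 = 5.136 mol
V(CO2) = nRT/P = 5.136 × 0.08314 × 542.15 / 1.91 = 121.2 L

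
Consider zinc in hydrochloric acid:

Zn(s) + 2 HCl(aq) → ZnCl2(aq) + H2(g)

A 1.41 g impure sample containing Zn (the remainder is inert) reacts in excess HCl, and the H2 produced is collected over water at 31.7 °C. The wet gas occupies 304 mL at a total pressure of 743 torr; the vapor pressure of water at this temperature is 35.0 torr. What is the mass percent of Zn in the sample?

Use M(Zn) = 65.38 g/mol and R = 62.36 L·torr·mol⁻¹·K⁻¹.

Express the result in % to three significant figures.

P(H2) = 743 − 35.0 = 708.0 torr
n(H2) = PV/RT = (708.0 × 0.3040) / (62.36 × 304.85) = 0.01132 mol
n(Zn) = (1/1) × 0.01132 = 0.01132 mol
m(Zn) = 0.01132 × 65.38 = 0.7401 g
%Zn = 0.7401 / 1.41 × 100 = 52.49%

52.5 %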